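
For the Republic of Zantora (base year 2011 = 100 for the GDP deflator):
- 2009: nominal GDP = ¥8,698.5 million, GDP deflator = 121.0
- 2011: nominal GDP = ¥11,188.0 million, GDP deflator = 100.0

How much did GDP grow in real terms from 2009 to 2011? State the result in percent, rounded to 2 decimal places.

Deflate each year: 2009 → 8698.5/1.210 = 7188.84; 2011 → 11188.0/1.000 = 11188.00.
So real GDP changed by 11188.00/7188.84 − 1 = 0.5563, i.e. 55.63%.

55.63%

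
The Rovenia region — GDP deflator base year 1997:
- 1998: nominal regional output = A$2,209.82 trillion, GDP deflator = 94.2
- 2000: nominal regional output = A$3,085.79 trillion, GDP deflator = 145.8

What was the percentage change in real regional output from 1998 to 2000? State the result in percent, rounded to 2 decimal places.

Deflate each year: 1998 → 2209.82/0.942 = 2345.88; 2000 → 3085.79/1.458 = 2116.45.
So real regional output changed by 2116.45/2345.88 − 1 = -0.0978, i.e. -9.78%.

-9.78%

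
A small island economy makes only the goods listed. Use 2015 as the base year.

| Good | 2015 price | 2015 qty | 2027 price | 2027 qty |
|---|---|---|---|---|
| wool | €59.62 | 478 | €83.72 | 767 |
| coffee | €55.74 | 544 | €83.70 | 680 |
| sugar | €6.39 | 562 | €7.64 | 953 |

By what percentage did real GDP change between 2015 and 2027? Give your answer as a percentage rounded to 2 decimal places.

Real GDP 2015 = Nominal GDP 2015 = 59.62·478 + 55.74·544 + 6.39·562 = 62412.10.
Real GDP 2027 (at 2015 prices) = 59.62·767 + 55.74·680 + 6.39·953 = 89721.41.
Real growth = 89721.41/62412.10 − 1 = 0.4376.

43.76%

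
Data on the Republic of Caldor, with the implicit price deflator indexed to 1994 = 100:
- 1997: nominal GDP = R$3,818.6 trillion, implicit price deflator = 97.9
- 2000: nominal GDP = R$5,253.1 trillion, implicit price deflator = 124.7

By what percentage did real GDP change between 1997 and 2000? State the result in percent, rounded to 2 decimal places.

Real GDP 1997 = 3818.6 / 0.979 = 3900.51.
Real GDP 2000 = 5253.1 / 1.247 = 4212.59.
Real growth = 4212.59 / 3900.51 − 1 = 0.0800.

8.00%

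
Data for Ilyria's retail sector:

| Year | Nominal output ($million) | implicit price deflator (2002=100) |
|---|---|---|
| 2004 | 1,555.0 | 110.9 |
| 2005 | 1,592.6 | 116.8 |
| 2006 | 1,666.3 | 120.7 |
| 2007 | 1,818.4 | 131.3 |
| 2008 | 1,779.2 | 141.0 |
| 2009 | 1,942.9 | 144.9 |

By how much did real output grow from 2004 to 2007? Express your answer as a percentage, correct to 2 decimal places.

-1.23%

Real output 2004 = 1555.0/1.109 = 1402.16.
Real output 2007 = 1818.4/1.313 = 1384.92.
Change = 1384.92/1402.16 − 1 = -0.0123.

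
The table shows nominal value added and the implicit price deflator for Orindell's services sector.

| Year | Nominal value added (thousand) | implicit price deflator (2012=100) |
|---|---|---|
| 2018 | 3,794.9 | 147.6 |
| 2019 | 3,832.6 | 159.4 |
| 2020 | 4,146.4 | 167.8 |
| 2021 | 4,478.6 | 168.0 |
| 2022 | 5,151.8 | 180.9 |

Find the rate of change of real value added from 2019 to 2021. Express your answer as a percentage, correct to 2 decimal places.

Real value added 2019 = 3832.6/1.594 = 2404.39.
Real value added 2021 = 4478.6/1.680 = 2665.83.
Change = 2665.83/2404.39 − 1 = 0.1087.

10.87%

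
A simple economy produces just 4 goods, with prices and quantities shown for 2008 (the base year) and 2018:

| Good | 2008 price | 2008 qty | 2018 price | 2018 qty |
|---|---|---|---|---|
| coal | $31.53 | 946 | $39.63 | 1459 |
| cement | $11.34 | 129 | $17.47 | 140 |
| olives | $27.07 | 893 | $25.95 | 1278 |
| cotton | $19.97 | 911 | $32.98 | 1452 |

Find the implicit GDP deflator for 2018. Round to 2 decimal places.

Nominal GDP 2018 = 39.63·1459 + 17.47·140 + 25.95·1278 + 32.98·1452 = 141317.03.
Real GDP 2018 (at 2008 prices) = 31.53·1459 + 11.34·140 + 27.07·1278 + 19.97·1452 = 111181.77.
Deflator = Nominal/Real × 100 = 141317.03/111181.77 × 100 = 127.104.

127.10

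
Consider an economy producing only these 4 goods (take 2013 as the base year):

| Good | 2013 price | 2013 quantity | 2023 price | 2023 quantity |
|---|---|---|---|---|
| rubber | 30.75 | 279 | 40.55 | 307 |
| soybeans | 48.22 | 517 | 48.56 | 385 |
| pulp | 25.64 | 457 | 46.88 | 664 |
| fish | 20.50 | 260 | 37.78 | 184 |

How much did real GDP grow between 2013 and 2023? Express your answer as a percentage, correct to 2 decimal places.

Real GDP 2013 = Nominal GDP 2013 = 30.75·279 + 48.22·517 + 25.64·457 + 20.50·260 = 50556.47.
Real GDP 2023 (at 2013 prices) = 30.75·307 + 48.22·385 + 25.64·664 + 20.50·184 = 48801.91.
Real growth = 48801.91/50556.47 − 1 = -0.0347.

-3.47%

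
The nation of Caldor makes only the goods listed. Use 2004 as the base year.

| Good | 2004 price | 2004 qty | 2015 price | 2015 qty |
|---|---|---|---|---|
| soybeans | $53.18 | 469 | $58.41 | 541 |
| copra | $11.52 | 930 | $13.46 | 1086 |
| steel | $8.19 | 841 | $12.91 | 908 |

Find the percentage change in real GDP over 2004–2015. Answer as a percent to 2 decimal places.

14.51%

Real GDP 2004 = Nominal GDP 2004 = 53.18·469 + 11.52·930 + 8.19·841 = 42542.81.
Real GDP 2015 (at 2004 prices) = 53.18·541 + 11.52·1086 + 8.19·908 = 48717.62.
Real growth = 48717.62/42542.81 − 1 = 0.1451.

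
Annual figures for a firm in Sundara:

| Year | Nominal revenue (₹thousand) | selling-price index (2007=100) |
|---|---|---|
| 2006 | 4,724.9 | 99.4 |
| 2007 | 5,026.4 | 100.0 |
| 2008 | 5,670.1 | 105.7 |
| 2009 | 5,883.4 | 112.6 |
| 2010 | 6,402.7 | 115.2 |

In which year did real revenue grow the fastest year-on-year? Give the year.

2007: real = 5026.4/1.000 = 5026.40; growth vs 2006 (4753.42) = 5.74%.
2008: real = 5670.1/1.057 = 5364.33; growth vs 2007 (5026.40) = 6.72%.
2009: real = 5883.4/1.126 = 5225.04; growth vs 2008 (5364.33) = -2.60%.
2010: real = 6402.7/1.152 = 5557.90; growth vs 2009 (5225.04) = 6.37%.

2008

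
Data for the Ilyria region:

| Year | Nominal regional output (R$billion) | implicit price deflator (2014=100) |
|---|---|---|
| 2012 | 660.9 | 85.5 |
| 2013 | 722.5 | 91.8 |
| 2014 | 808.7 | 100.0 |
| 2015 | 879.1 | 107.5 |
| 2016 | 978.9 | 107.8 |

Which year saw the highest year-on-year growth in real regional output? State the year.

2016

2013: real = 722.5/0.918 = 787.04; growth vs 2012 (772.98) = 1.82%.
2014: real = 808.7/1.000 = 808.70; growth vs 2013 (787.04) = 2.75%.
2015: real = 879.1/1.075 = 817.77; growth vs 2014 (808.70) = 1.12%.
2016: real = 978.9/1.078 = 908.07; growth vs 2015 (817.77) = 11.04%.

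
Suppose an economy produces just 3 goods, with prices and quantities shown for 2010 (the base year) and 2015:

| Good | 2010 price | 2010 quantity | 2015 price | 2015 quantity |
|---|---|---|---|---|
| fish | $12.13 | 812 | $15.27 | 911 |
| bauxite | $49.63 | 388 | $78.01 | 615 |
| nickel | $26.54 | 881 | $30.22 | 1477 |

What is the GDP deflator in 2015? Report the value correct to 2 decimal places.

131.88

Nominal GDP 2015 = 15.27·911 + 78.01·615 + 30.22·1477 = 106522.06.
Real GDP 2015 (at 2010 prices) = 12.13·911 + 49.63·615 + 26.54·1477 = 80772.46.
Deflator = Nominal/Real × 100 = 106522.06/80772.46 × 100 = 131.879.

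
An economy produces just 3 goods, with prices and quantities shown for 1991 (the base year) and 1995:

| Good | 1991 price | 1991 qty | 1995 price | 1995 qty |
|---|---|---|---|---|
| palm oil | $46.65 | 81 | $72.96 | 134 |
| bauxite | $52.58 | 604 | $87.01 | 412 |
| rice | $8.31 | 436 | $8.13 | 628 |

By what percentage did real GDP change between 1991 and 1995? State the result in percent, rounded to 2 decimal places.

-15.39%

Real GDP 1991 = Nominal GDP 1991 = 46.65·81 + 52.58·604 + 8.31·436 = 39160.13.
Real GDP 1995 (at 1991 prices) = 46.65·134 + 52.58·412 + 8.31·628 = 33132.74.
Real growth = 33132.74/39160.13 − 1 = -0.1539.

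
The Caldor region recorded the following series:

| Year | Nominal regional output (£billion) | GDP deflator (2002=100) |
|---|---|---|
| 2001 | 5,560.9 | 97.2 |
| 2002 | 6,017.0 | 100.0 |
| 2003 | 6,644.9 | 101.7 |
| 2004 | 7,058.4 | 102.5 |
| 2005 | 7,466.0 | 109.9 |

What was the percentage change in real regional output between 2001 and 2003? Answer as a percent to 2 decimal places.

14.21%

Real regional output 2001 = 5560.9/0.972 = 5721.09.
Real regional output 2003 = 6644.9/1.017 = 6533.82.
Change = 6533.82/5721.09 − 1 = 0.1421.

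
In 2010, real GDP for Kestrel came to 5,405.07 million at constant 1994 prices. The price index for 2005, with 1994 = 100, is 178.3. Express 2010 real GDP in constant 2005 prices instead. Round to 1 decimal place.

Real GDP in 2005 prices = Real GDP in 1994 prices × (P_2005/P_1994) = 5405.07 × 1.783 = 9637.24.

9,637.2 million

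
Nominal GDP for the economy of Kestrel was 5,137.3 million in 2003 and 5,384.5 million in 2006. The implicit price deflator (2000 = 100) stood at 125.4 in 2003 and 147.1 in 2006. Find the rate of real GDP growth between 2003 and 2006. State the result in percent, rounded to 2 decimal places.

-10.65%

Real GDP 2003 = 5137.3 / 1.254 = 4096.73.
Real GDP 2006 = 5384.5 / 1.471 = 3660.44.
Real growth = 3660.44 / 4096.73 − 1 = -0.1065.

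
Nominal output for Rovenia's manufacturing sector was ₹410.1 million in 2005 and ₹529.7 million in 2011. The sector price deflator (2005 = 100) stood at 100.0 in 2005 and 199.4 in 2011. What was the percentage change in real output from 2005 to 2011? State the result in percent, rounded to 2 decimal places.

-35.22%

Real output 2005 = 410.1 / 1.000 = 410.10.
Real output 2011 = 529.7 / 1.994 = 265.65.
Real growth = 265.65 / 410.10 − 1 = -0.3522.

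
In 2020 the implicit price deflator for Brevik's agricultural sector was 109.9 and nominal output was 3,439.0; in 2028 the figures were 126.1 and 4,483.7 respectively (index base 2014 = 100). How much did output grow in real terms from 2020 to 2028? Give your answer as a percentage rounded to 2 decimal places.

Deflate each year: 2020 → 3439.0/1.099 = 3129.21; 2028 → 4483.7/1.261 = 3555.67.
So real output changed by 3555.67/3129.21 − 1 = 0.1363, i.e. 13.63%.

13.63%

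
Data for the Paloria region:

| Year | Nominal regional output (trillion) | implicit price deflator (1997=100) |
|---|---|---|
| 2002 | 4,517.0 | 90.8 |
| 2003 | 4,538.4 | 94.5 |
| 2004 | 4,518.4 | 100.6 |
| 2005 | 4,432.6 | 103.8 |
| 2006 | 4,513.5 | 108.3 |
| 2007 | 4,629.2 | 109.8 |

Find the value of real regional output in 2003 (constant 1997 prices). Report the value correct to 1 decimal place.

4,802.5 trillion

Real regional output 2003 = 4538.4 / 0.945 = 4802.54.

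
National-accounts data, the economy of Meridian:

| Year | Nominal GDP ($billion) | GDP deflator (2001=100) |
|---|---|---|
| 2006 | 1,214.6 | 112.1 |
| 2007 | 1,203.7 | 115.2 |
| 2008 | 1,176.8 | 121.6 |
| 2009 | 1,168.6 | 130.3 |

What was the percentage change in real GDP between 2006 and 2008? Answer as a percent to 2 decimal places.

Real GDP 2006 = 1214.6/1.121 = 1083.50.
Real GDP 2008 = 1176.8/1.216 = 967.76.
Change = 967.76/1083.50 − 1 = -0.1068.

-10.68%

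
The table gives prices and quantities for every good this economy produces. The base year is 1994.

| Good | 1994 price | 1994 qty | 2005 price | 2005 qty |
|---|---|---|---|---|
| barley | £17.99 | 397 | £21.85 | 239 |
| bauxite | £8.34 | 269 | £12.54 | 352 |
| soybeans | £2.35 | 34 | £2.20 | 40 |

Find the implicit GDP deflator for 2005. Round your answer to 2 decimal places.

Nominal GDP 2005 = 21.85·239 + 12.54·352 + 2.20·40 = 9724.23.
Real GDP 2005 (at 1994 prices) = 17.99·239 + 8.34·352 + 2.35·40 = 7329.29.
Deflator = Nominal/Real × 100 = 9724.23/7329.29 × 100 = 132.676.

132.68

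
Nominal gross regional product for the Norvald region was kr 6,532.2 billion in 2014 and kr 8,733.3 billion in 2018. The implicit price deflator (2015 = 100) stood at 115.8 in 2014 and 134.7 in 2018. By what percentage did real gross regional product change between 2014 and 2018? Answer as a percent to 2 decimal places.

14.94%

Real gross regional product 2014 = 6532.2 / 1.158 = 5640.93.
Real gross regional product 2018 = 8733.3 / 1.347 = 6483.52.
Real growth = 6483.52 / 5640.93 − 1 = 0.1494.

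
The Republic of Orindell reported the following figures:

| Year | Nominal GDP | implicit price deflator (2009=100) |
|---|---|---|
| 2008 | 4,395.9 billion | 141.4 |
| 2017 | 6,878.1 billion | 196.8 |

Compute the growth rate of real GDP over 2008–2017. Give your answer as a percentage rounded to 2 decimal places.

12.42%

Real GDP 2008 = 4395.9 / 1.414 = 3108.84.
Real GDP 2017 = 6878.1 / 1.968 = 3494.97.
Real growth = 3494.97 / 3108.84 − 1 = 0.1242.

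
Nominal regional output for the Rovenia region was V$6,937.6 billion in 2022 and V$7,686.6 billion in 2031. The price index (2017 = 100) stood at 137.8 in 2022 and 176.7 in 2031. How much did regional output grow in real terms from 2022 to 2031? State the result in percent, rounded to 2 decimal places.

Real regional output 2022 = 6937.6 / 1.378 = 5034.54.
Real regional output 2031 = 7686.6 / 1.767 = 4350.08.
Real growth = 4350.08 / 5034.54 − 1 = -0.1360.

-13.60%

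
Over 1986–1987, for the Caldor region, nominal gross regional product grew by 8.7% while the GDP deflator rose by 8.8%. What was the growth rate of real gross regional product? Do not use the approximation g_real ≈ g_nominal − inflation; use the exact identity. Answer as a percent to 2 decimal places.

-0.09%

(1 + g_nom) = (1 + g_real)(1 + π), so g_real = 1.0870 / 1.0880 − 1 = -0.00092.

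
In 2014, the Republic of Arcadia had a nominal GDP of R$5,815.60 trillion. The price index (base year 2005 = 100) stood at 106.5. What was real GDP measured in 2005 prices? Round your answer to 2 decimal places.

Real GDP = Nominal / (price index/100) = 5815.60 / 1.065 = 5460.66.

R$5,460.66 trillion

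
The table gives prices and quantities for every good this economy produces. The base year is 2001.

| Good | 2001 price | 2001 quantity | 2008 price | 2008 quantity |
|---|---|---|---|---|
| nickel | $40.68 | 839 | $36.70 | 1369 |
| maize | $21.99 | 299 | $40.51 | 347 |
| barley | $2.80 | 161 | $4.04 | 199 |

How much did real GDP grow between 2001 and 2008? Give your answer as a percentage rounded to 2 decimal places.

Real GDP 2001 = Nominal GDP 2001 = 40.68·839 + 21.99·299 + 2.80·161 = 41156.33.
Real GDP 2008 (at 2001 prices) = 40.68·1369 + 21.99·347 + 2.80·199 = 63878.65.
Real growth = 63878.65/41156.33 − 1 = 0.5521.

55.21%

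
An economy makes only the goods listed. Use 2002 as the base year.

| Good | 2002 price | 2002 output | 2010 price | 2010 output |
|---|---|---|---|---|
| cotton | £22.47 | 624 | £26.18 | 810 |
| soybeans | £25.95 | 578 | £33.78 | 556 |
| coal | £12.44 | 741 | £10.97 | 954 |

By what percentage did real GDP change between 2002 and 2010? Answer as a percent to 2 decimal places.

Real GDP 2002 = Nominal GDP 2002 = 22.47·624 + 25.95·578 + 12.44·741 = 38238.42.
Real GDP 2010 (at 2002 prices) = 22.47·810 + 25.95·556 + 12.44·954 = 44496.66.
Real growth = 44496.66/38238.42 − 1 = 0.1637.

16.37%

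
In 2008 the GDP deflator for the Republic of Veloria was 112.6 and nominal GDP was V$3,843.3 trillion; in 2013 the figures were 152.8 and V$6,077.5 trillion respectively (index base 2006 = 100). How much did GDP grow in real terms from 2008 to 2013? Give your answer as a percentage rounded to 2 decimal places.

16.53%

Deflate each year: 2008 → 3843.3/1.126 = 3413.23; 2013 → 6077.5/1.528 = 3977.42.
So real GDP changed by 3977.42/3413.23 − 1 = 0.1653, i.e. 16.53%.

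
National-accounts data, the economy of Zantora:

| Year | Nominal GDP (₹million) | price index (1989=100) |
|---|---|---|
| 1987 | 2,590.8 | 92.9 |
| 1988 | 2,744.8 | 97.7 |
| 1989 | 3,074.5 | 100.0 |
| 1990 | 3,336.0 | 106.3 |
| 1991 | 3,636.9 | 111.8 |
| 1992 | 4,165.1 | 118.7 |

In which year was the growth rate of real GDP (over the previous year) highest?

1989

1988: real = 2744.8/0.977 = 2809.42; growth vs 1987 (2788.81) = 0.74%.
1989: real = 3074.5/1.000 = 3074.50; growth vs 1988 (2809.42) = 9.44%.
1990: real = 3336.0/1.063 = 3138.29; growth vs 1989 (3074.50) = 2.07%.
1991: real = 3636.9/1.118 = 3253.04; growth vs 1990 (3138.29) = 3.66%.
1992: real = 4165.1/1.187 = 3508.93; growth vs 1991 (3253.04) = 7.87%.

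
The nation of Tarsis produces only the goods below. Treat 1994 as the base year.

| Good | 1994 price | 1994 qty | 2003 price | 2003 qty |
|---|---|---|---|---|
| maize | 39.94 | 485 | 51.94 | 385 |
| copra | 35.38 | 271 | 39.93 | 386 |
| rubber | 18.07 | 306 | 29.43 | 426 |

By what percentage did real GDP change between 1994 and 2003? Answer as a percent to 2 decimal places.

6.50%

Real GDP 1994 = Nominal GDP 1994 = 39.94·485 + 35.38·271 + 18.07·306 = 34488.30.
Real GDP 2003 (at 1994 prices) = 39.94·385 + 35.38·386 + 18.07·426 = 36731.40.
Real growth = 36731.40/34488.30 − 1 = 0.0650.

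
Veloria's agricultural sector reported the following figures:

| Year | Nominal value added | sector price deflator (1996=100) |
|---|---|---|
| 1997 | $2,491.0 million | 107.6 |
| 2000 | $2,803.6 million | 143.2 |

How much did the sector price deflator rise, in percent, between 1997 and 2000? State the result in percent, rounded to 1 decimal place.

33.1%

Price-level change = 143.2 / 107.6 − 1 = 0.3309.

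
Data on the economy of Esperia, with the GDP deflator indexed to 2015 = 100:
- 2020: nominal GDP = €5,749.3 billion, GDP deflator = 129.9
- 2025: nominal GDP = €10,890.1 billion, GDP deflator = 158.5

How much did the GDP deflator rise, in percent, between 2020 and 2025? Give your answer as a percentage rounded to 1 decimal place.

22.0%

Price-level change = 158.5 / 129.9 − 1 = 0.2202.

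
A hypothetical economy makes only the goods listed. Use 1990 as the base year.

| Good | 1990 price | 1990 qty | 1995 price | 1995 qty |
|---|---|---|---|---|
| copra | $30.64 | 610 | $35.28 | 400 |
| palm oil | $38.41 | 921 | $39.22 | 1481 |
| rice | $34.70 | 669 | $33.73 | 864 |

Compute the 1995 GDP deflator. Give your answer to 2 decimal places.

Nominal GDP 1995 = 35.28·400 + 39.22·1481 + 33.73·864 = 101339.54.
Real GDP 1995 (at 1990 prices) = 30.64·400 + 38.41·1481 + 34.70·864 = 99122.01.
Deflator = Nominal/Real × 100 = 101339.54/99122.01 × 100 = 102.237.

102.24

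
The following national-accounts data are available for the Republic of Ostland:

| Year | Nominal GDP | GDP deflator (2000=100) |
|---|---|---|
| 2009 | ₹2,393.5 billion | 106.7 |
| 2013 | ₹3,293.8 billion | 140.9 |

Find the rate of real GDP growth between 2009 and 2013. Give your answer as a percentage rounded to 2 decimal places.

Real GDP 2009 = 2393.5 / 1.067 = 2243.21.
Real GDP 2013 = 3293.8 / 1.409 = 2337.69.
Real growth = 2337.69 / 2243.21 − 1 = 0.0421.

4.21%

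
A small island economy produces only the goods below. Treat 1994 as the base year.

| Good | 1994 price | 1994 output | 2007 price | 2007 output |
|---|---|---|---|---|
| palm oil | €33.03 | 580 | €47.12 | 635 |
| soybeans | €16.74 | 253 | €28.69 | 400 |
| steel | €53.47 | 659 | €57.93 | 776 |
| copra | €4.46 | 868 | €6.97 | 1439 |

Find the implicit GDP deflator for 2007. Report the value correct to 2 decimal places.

127.52

Nominal GDP 2007 = 47.12·635 + 28.69·400 + 57.93·776 + 6.97·1439 = 96380.71.
Real GDP 2007 (at 1994 prices) = 33.03·635 + 16.74·400 + 53.47·776 + 4.46·1439 = 75580.71.
Deflator = Nominal/Real × 100 = 96380.71/75580.71 × 100 = 127.520.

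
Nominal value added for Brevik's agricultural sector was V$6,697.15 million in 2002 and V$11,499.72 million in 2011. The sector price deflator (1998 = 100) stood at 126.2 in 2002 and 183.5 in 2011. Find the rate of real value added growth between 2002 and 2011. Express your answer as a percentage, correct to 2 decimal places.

Deflate each year: 2002 → 6697.15/1.262 = 5306.77; 2011 → 11499.72/1.835 = 6266.88.
So real value added changed by 6266.88/5306.77 − 1 = 0.1809, i.e. 18.09%.

18.09%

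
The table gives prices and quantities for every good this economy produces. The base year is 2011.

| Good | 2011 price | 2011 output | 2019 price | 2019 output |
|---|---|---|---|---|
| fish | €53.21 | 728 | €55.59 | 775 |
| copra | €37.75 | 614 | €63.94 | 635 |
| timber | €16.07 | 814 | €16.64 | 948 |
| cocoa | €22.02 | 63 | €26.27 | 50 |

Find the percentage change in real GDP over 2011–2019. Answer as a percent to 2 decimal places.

6.76%

Real GDP 2011 = Nominal GDP 2011 = 53.21·728 + 37.75·614 + 16.07·814 + 22.02·63 = 76383.62.
Real GDP 2019 (at 2011 prices) = 53.21·775 + 37.75·635 + 16.07·948 + 22.02·50 = 81544.36.
Real growth = 81544.36/76383.62 − 1 = 0.0676.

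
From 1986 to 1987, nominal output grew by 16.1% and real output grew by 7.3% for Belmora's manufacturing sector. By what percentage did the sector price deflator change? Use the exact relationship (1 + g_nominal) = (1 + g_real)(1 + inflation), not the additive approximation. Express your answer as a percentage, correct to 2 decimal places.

(1 + g_nom) = (1 + g_real)(1 + π), so π = 1.1610 / 1.0730 − 1 = 0.08201.

8.20%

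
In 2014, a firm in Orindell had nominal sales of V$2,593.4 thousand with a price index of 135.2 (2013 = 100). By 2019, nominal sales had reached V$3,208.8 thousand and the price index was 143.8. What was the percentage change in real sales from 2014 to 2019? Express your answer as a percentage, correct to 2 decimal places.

16.33%

Deflate each year: 2014 → 2593.4/1.352 = 1918.20; 2019 → 3208.8/1.438 = 2231.43.
So real sales changed by 2231.43/1918.20 − 1 = 0.1633, i.e. 16.33%.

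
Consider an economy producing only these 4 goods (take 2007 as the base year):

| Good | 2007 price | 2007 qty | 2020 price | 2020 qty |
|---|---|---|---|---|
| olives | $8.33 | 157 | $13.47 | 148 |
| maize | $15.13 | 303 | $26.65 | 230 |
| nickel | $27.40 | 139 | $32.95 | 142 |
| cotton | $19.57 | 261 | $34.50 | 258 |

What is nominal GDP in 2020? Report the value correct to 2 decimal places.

Nominal GDP 2020 = Σ (p_2020 × q_2020) = 13.47·148 + 26.65·230 + 32.95·142 + 34.50·258 = 21702.96.

$21702.96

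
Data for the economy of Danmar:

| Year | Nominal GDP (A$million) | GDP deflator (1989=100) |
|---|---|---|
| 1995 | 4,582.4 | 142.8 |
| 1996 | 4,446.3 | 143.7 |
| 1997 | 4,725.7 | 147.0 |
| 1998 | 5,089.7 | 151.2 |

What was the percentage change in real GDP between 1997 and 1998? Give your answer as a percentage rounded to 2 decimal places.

Real GDP 1997 = 4725.7/1.470 = 3214.76.
Real GDP 1998 = 5089.7/1.512 = 3366.20.
Change = 3366.20/3214.76 − 1 = 0.0471.

4.71%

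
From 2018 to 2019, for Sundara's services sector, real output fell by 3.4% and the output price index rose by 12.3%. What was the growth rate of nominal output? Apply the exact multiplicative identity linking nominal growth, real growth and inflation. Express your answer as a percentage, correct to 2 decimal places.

8.48%

(1 + g_nom) = (1 + g_real)(1 + π) = 0.9660 × 1.1230 = 1.08482.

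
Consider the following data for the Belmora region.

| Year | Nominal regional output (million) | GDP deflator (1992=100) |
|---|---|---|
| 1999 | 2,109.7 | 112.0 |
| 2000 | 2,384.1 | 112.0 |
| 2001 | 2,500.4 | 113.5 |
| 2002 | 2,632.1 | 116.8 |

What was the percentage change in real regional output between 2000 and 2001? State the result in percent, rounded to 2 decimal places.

3.49%

Real regional output 2000 = 2384.1/1.120 = 2128.66.
Real regional output 2001 = 2500.4/1.135 = 2203.00.
Change = 2203.00/2128.66 − 1 = 0.0349.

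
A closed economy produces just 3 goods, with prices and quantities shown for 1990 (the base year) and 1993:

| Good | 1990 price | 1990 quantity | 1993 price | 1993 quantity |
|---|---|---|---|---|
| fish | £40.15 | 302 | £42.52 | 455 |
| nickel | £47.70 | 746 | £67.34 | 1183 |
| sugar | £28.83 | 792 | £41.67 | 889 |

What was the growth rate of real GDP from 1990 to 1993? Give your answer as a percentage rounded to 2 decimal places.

Real GDP 1990 = Nominal GDP 1990 = 40.15·302 + 47.70·746 + 28.83·792 = 70542.86.
Real GDP 1993 (at 1990 prices) = 40.15·455 + 47.70·1183 + 28.83·889 = 100327.22.
Real growth = 100327.22/70542.86 − 1 = 0.4222.

42.22%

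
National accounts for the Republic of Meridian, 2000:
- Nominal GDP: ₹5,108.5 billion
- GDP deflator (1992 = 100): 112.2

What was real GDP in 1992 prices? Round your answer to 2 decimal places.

₹4,553.03 billion

Real GDP = Nominal / (GDP deflator/100) = 5108.5 / 1.122 = 4553.03.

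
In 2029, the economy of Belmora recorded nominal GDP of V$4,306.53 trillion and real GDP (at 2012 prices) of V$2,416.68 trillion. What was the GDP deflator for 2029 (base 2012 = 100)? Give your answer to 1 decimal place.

GDP deflator = (Nominal / Real) × 100 = 4306.53 / 2416.68 × 100 = 178.20.

178.2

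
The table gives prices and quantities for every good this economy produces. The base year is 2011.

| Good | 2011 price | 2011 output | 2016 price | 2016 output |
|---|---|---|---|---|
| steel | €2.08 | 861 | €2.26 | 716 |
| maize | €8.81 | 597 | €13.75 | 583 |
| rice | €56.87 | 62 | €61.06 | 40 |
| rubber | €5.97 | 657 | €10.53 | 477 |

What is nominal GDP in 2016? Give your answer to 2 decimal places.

€17099.62

Nominal GDP 2016 = Σ (p_2016 × q_2016) = 2.26·716 + 13.75·583 + 61.06·40 + 10.53·477 = 17099.62.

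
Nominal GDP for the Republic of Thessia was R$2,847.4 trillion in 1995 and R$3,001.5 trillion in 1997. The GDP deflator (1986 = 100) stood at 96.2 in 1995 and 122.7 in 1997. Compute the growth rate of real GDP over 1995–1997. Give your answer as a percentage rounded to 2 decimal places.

Real GDP 1995 = 2847.4 / 0.962 = 2959.88.
Real GDP 1997 = 3001.5 / 1.227 = 2446.21.
Real growth = 2446.21 / 2959.88 − 1 = -0.1735.

-17.35%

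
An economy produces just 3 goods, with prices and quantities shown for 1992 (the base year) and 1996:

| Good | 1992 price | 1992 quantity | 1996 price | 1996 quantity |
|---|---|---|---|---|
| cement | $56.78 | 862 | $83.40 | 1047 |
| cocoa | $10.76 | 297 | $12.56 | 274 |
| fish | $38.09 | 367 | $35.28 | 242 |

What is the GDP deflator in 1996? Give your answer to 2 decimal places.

Nominal GDP 1996 = 83.40·1047 + 12.56·274 + 35.28·242 = 99299.00.
Real GDP 1996 (at 1992 prices) = 56.78·1047 + 10.76·274 + 38.09·242 = 71614.68.
Deflator = Nominal/Real × 100 = 99299.00/71614.68 × 100 = 138.657.

138.66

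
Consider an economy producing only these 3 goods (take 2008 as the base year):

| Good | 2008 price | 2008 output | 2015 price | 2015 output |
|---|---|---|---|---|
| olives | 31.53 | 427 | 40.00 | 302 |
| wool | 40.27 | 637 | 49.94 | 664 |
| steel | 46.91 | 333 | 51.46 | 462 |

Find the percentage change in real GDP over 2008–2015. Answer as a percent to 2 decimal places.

5.84%

Real GDP 2008 = Nominal GDP 2008 = 31.53·427 + 40.27·637 + 46.91·333 = 54736.33.
Real GDP 2015 (at 2008 prices) = 31.53·302 + 40.27·664 + 46.91·462 = 57933.76.
Real growth = 57933.76/54736.33 − 1 = 0.0584.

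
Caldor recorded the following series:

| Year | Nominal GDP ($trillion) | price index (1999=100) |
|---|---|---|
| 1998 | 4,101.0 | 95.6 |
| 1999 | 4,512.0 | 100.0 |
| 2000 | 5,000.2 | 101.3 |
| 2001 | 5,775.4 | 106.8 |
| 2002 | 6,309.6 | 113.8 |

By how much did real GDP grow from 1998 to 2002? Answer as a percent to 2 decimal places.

Real GDP 1998 = 4101.0/0.956 = 4289.75.
Real GDP 2002 = 6309.6/1.138 = 5544.46.
Change = 5544.46/4289.75 − 1 = 0.2925.

29.25%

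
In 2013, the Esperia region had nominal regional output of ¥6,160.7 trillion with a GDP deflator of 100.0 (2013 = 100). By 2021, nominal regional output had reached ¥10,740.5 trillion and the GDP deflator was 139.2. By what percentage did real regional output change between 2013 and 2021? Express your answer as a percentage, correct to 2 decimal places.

25.24%

Real regional output 2013 = 6160.7 / 1.000 = 6160.70.
Real regional output 2021 = 10740.5 / 1.392 = 7715.88.
Real growth = 7715.88 / 6160.70 − 1 = 0.2524.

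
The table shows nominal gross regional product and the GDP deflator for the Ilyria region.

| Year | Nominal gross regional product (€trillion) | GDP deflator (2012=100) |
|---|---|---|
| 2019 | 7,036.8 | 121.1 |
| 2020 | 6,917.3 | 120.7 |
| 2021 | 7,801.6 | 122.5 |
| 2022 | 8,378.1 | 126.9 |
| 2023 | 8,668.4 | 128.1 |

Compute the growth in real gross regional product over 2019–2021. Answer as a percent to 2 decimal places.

9.60%

Real gross regional product 2019 = 7036.8/1.211 = 5810.73.
Real gross regional product 2021 = 7801.6/1.225 = 6368.65.
Change = 6368.65/5810.73 − 1 = 0.0960.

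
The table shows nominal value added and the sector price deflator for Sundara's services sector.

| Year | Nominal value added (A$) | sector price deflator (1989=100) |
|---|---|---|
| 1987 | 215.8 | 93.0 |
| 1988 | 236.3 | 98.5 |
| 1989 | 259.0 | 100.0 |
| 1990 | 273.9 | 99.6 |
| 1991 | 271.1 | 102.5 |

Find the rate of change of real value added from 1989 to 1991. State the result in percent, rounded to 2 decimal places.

Real value added 1989 = 259.0/1.000 = 259.00.
Real value added 1991 = 271.1/1.025 = 264.49.
Change = 264.49/259.00 − 1 = 0.0212.

2.12%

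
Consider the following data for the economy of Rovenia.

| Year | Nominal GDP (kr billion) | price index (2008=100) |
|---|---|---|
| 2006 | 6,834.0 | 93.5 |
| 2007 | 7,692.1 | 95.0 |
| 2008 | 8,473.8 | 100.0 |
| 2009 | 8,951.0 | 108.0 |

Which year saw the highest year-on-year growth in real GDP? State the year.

2007

2007: real = 7692.1/0.950 = 8096.95; growth vs 2006 (7309.09) = 10.78%.
2008: real = 8473.8/1.000 = 8473.80; growth vs 2007 (8096.95) = 4.65%.
2009: real = 8951.0/1.080 = 8287.96; growth vs 2008 (8473.80) = -2.19%.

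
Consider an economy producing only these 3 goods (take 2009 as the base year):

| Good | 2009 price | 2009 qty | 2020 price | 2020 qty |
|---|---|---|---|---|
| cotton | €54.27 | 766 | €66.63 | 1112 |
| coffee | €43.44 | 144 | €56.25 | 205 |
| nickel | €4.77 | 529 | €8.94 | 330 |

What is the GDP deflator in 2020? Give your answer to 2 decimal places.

Nominal GDP 2020 = 66.63·1112 + 56.25·205 + 8.94·330 = 88574.01.
Real GDP 2020 (at 2009 prices) = 54.27·1112 + 43.44·205 + 4.77·330 = 70827.54.
Deflator = Nominal/Real × 100 = 88574.01/70827.54 × 100 = 125.056.

125.06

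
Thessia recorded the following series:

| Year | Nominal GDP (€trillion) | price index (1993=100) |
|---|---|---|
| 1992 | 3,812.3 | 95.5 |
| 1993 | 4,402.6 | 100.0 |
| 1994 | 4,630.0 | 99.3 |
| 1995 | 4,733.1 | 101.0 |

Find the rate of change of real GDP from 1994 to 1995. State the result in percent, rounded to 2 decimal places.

0.51%

Real GDP 1994 = 4630.0/0.993 = 4662.64.
Real GDP 1995 = 4733.1/1.010 = 4686.24.
Change = 4686.24/4662.64 − 1 = 0.0051.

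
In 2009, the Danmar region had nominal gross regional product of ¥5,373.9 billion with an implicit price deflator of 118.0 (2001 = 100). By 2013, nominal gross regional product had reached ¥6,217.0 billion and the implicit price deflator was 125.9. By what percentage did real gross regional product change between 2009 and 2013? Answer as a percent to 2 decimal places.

8.43%

Real gross regional product 2009 = 5373.9 / 1.180 = 4554.15.
Real gross regional product 2013 = 6217.0 / 1.259 = 4938.05.
Real growth = 4938.05 / 4554.15 − 1 = 0.0843.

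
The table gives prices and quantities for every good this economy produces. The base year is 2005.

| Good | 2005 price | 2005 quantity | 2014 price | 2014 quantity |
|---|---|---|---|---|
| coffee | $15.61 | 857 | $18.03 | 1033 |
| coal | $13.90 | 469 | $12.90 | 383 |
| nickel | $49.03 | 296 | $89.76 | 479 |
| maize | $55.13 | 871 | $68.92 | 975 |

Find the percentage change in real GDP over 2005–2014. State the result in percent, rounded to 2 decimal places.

Real GDP 2005 = Nominal GDP 2005 = 15.61·857 + 13.90·469 + 49.03·296 + 55.13·871 = 82427.98.
Real GDP 2014 (at 2005 prices) = 15.61·1033 + 13.90·383 + 49.03·479 + 55.13·975 = 98685.95.
Real growth = 98685.95/82427.98 − 1 = 0.1972.

19.72%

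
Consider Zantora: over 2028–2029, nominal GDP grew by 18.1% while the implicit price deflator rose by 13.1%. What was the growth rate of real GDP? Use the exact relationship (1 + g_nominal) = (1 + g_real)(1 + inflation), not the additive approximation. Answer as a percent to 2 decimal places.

4.42%

(1 + g_nom) = (1 + g_real)(1 + π), so g_real = 1.1810 / 1.1310 − 1 = 0.04421.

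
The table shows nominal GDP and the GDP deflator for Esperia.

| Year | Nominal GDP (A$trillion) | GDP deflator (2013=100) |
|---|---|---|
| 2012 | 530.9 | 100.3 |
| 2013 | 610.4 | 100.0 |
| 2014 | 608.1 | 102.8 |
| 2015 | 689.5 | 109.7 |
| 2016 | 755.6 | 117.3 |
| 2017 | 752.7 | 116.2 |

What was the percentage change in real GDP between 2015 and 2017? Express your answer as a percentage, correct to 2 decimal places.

Real GDP 2015 = 689.5/1.097 = 628.53.
Real GDP 2017 = 752.7/1.162 = 647.76.
Change = 647.76/628.53 − 1 = 0.0306.

3.06%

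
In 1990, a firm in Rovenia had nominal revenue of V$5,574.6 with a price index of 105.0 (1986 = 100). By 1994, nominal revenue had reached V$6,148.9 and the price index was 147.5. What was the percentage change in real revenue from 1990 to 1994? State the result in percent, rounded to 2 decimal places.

-21.48%

Real revenue 1990 = 5574.6 / 1.050 = 5309.14.
Real revenue 1994 = 6148.9 / 1.475 = 4168.75.
Real growth = 4168.75 / 5309.14 − 1 = -0.2148.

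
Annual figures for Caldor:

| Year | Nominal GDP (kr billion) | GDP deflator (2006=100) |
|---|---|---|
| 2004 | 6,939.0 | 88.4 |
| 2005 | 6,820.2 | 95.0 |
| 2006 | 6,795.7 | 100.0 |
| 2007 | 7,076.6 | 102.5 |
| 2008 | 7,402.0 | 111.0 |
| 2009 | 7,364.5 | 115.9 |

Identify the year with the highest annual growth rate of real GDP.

2007

2005: real = 6820.2/0.950 = 7179.16; growth vs 2004 (7849.55) = -8.54%.
2006: real = 6795.7/1.000 = 6795.70; growth vs 2005 (7179.16) = -5.34%.
2007: real = 7076.6/1.025 = 6904.00; growth vs 2006 (6795.70) = 1.59%.
2008: real = 7402.0/1.110 = 6668.47; growth vs 2007 (6904.00) = -3.41%.
2009: real = 7364.5/1.159 = 6354.18; growth vs 2008 (6668.47) = -4.71%.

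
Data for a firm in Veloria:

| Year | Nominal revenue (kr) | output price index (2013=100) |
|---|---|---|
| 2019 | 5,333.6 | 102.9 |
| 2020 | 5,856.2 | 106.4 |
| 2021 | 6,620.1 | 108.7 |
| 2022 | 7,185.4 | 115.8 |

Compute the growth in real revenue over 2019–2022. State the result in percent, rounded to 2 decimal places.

Real revenue 2019 = 5333.6/1.029 = 5183.28.
Real revenue 2022 = 7185.4/1.158 = 6205.01.
Change = 6205.01/5183.28 − 1 = 0.1971.

19.71%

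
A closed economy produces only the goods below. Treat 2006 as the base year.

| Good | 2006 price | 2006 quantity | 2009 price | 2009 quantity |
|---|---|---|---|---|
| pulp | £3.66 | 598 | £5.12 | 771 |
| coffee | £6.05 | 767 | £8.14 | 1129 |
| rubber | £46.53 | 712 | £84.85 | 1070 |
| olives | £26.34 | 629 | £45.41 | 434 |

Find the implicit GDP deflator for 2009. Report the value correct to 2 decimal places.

174.45

Nominal GDP 2009 = 5.12·771 + 8.14·1129 + 84.85·1070 + 45.41·434 = 123635.02.
Real GDP 2009 (at 2006 prices) = 3.66·771 + 6.05·1129 + 46.53·1070 + 26.34·434 = 70870.97.
Deflator = Nominal/Real × 100 = 123635.02/70870.97 × 100 = 174.451.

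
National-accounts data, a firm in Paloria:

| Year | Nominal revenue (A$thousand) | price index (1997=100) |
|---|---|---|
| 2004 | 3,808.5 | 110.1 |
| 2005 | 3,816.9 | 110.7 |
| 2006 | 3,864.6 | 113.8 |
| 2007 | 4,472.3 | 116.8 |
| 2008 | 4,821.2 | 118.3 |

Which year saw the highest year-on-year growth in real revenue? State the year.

2007

2005: real = 3816.9/1.107 = 3447.97; growth vs 2004 (3459.13) = -0.32%.
2006: real = 3864.6/1.138 = 3395.96; growth vs 2005 (3447.97) = -1.51%.
2007: real = 4472.3/1.168 = 3829.02; growth vs 2006 (3395.96) = 12.75%.
2008: real = 4821.2/1.183 = 4075.40; growth vs 2007 (3829.02) = 6.43%.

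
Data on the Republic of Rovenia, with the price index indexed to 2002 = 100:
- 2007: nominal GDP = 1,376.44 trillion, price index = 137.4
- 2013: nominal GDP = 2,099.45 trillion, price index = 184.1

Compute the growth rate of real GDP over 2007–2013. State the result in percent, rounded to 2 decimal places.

13.84%

Deflate each year: 2007 → 1376.44/1.374 = 1001.78; 2013 → 2099.45/1.841 = 1140.39.
So real GDP changed by 1140.39/1001.78 − 1 = 0.1384, i.e. 13.84%.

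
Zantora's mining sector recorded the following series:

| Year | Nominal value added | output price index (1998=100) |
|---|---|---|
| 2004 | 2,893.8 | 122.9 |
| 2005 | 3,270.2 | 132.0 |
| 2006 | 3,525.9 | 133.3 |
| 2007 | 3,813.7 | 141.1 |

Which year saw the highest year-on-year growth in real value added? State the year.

2005: real = 3270.2/1.320 = 2477.42; growth vs 2004 (2354.60) = 5.22%.
2006: real = 3525.9/1.333 = 2645.09; growth vs 2005 (2477.42) = 6.77%.
2007: real = 3813.7/1.411 = 2702.83; growth vs 2006 (2645.09) = 2.18%.

2006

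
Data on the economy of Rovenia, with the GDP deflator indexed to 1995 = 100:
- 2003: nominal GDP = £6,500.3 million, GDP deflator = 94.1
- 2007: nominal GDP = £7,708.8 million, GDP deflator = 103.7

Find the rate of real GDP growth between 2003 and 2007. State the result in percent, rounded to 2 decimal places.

Deflate each year: 2003 → 6500.3/0.941 = 6907.86; 2007 → 7708.8/1.037 = 7433.75.
So real GDP changed by 7433.75/6907.86 − 1 = 0.0761, i.e. 7.61%.

7.61%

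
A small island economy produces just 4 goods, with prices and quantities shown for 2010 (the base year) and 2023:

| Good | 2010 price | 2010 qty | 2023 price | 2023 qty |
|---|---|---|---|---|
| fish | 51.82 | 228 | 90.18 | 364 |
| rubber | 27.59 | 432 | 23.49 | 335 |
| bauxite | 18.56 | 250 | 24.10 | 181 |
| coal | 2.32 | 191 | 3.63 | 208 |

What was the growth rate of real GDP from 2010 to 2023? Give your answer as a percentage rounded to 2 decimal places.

10.86%

Real GDP 2010 = Nominal GDP 2010 = 51.82·228 + 27.59·432 + 18.56·250 + 2.32·191 = 28816.96.
Real GDP 2023 (at 2010 prices) = 51.82·364 + 27.59·335 + 18.56·181 + 2.32·208 = 31947.05.
Real growth = 31947.05/28816.96 − 1 = 0.1086.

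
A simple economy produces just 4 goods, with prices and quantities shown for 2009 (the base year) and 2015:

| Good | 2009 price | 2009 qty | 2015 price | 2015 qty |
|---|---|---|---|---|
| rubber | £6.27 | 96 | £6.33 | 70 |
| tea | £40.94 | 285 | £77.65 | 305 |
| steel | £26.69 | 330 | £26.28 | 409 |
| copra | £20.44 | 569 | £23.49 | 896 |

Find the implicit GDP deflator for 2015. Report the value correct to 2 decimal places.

Nominal GDP 2015 = 6.33·70 + 77.65·305 + 26.28·409 + 23.49·896 = 55921.91.
Real GDP 2015 (at 2009 prices) = 6.27·70 + 40.94·305 + 26.69·409 + 20.44·896 = 42156.05.
Deflator = Nominal/Real × 100 = 55921.91/42156.05 × 100 = 132.655.

132.65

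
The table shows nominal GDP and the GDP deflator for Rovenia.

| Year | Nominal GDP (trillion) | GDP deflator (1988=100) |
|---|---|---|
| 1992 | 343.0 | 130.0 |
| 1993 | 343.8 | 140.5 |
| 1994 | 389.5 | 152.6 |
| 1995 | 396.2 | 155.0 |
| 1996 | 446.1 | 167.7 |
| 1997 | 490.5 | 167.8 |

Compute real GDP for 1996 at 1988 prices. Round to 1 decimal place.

266.0 trillion

Real GDP 1996 = 446.1 / 1.677 = 266.01.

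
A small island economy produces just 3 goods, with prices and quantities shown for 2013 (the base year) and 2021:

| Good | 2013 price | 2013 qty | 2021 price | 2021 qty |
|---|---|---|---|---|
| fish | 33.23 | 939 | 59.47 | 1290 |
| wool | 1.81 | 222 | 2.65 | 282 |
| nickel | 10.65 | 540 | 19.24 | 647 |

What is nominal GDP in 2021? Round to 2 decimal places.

Nominal GDP 2021 = Σ (p_2021 × q_2021) = 59.47·1290 + 2.65·282 + 19.24·647 = 89911.88.

89911.88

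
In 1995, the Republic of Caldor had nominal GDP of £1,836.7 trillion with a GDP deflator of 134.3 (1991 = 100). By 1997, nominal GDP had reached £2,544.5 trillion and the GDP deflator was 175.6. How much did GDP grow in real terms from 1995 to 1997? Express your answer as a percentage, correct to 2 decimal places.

5.95%

Real GDP 1995 = 1836.7 / 1.343 = 1367.61.
Real GDP 1997 = 2544.5 / 1.756 = 1449.03.
Real growth = 1449.03 / 1367.61 − 1 = 0.0595.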